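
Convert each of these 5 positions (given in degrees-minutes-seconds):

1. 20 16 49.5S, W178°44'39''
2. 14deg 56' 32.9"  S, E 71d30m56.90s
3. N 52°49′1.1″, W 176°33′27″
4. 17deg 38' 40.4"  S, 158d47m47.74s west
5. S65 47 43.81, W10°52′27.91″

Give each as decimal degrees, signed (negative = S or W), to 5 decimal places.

1. -20.28042, -178.74417
2. -14.94247, 71.51581
3. 52.81697, -176.55750
4. -17.64456, -158.79659
5. -65.79550, -10.87442

Point 1:
  Latitude: 16′ + 49.5″ = 16.82500′; 20 + 16.82500/60 = 20.280417
  S → negative
  Longitude: 44′ + 39″ = 44.65000′; 178 + 44.65000/60 = 178.744167
  W → negative
Point 2:
  Lat: 56′ + 32.9″ = 56.54833′; 14 + 56.54833/60 = 14.942472
  S → negative
  λ: 30′ + 56.9″ = 30.94833′; 71 + 30.94833/60 = 71.515806
  E → positive
Point 3:
  Latitude: 52 + 49/60 + 1.1/3600 = 52.816972
  N ⇒ keep positive
  λ: 33′ + 27″ = 33.45000′; 176 + 33.45000/60 = 176.557500
  W ⇒ negate
Point 4:
  φ: 17 + 38/60 + 40.4/3600 = 17.644556
  S → negative
  Longitude: 47′ + 47.74″ = 47.79567′; 158 + 47.79567/60 = 158.796594
  W → negative
Point 5:
  φ: 65 + 47/60 + 43.81/3600 = 65.795503
  S → negative
  Lon: 10 + 52/60 + 27.91/3600 = 10.874419
  hemisphere W, so the sign is −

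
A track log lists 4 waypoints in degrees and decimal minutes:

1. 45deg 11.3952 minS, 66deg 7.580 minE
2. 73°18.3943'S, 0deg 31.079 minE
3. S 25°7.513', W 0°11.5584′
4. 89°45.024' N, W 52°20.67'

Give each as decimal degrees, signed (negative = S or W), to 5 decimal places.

Point 1:
  Latitude: 45 + 11.3952/60 = 45.189920
  S → negative
  Lon: 66 + 7.58/60 = 66.126333
  E ⇒ keep positive
Point 2:
  Latitude: 18.3943′ = 0.306572°; total 73.306572
  S → negative
  Longitude: 31.079′ = 0.517983°; total 0.517983
  E → positive
Point 3:
  Latitude: 7.513′ = 0.125217°; total 25.125217
  S → negative
  Lon: 0 + 11.5584/60 = 0.192640
  W ⇒ negate
Point 4:
  φ: 45.024′ = 0.750400°; total 89.750400
  N → positive
  Longitude: 52 + 20.67/60 = 52.344500
  hemisphere W, so the sign is −

1. -45.18992, 66.12633
2. -73.30657, 0.51798
3. -25.12522, -0.19264
4. 89.75040, -52.34450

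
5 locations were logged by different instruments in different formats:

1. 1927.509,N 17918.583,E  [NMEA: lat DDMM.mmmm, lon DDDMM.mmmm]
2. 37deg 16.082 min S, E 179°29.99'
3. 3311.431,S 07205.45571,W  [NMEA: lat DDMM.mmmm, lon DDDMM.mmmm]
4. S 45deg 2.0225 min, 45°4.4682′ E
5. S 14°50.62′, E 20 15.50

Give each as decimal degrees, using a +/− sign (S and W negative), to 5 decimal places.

1. 19.45848, 179.30972
2. -37.26803, 179.49983
3. -33.19052, -72.09093
4. -45.03371, 45.07447
5. -14.84367, 20.25833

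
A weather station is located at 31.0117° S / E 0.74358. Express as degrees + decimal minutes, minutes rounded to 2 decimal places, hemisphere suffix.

31° 0.70′ S, 0° 44.61′ E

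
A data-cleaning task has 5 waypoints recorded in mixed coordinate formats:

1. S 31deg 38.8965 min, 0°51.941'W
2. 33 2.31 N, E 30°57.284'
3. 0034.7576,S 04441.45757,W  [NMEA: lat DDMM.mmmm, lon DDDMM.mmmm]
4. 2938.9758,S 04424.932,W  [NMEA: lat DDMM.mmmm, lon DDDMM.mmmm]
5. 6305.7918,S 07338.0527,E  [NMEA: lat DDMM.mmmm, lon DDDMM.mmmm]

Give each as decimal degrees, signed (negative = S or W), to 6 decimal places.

1. -31.648275, -0.865683
2. 33.038500, 30.954733
3. -0.579293, -44.690960
4. -29.649597, -44.415533
5. -63.096530, 73.634212

Point 1:
  Latitude: 31 + 38.8965/60 = 31.6482750
  hemisphere S, so the sign is −
  λ: 0 + 51.941/60 = 0.8656833
  W ⇒ negate
Point 2:
  Latitude: 33 + 2.31/60 = 33.0385000
  N → positive
  Lon: 57.284′ = 0.954733°; total 30.9547333
  E ⇒ keep positive
Point 3:
  Lat: split at 2 digits → 00° and 34.7576′; 0 + 34.7576/60 = 0.5792933
  S ⇒ negate
  Longitude: degrees = first 3 digits = 44, minutes = 41.45757; 44 + 41.45757/60 = 44.6909595
  W ⇒ negate
Point 4:
  φ: degrees = first 2 digits = 29, minutes = 38.9758; 29 + 38.9758/60 = 29.6495967
  hemisphere S, so the sign is −
  Longitude: degrees = first 3 digits = 44, minutes = 24.932; 44 + 24.932/60 = 44.4155333
  W → negative
Point 5:
  Latitude: degrees = first 2 digits = 63, minutes = 5.7918; 63 + 5.7918/60 = 63.0965300
  S ⇒ negate
  Lon: degrees = first 3 digits = 73, minutes = 38.0527; 73 + 38.0527/60 = 73.6342117
  E → positive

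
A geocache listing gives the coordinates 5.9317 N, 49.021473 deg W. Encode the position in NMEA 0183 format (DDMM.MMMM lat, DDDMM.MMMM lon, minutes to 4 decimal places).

Latitude: minutes = (5.931700 − 5) × 60 = 55.902000
Longitude: 49° + 0.021473 × 60 = 49° 1.288380′

0555.9020,N / 04901.2884,W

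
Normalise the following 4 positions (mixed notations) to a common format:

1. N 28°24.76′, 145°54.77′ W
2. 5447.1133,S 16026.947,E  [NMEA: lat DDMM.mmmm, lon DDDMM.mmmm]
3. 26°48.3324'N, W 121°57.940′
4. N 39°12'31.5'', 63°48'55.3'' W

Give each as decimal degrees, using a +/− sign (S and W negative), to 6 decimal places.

1. 28.412667, -145.912833
2. -54.785222, 160.449117
3. 26.805540, -121.965667
4. 39.208750, -63.815361

Point 1:
  Lat: 28 + 24.76/60 = 28.4126667
  N ⇒ keep positive
  Longitude: 54.77′ = 0.912833°; total 145.9128333
  W → negative
Point 2:
  φ: degrees = first 2 digits = 54, minutes = 47.1133; 54 + 47.1133/60 = 54.7852217
  S ⇒ negate
  λ: degrees = first 3 digits = 160, minutes = 26.947; 160 + 26.947/60 = 160.4491167
  E ⇒ keep positive
Point 3:
  Latitude: 26 + 48.3324/60 = 26.8055400
  N ⇒ keep positive
  Lon: 121 + 57.94/60 = 121.9656667
  W ⇒ negate
Point 4:
  Latitude: 39° + 12/60 + 31.5/3600 = 39 + 0.200000 + 0.008750 = 39.2087500
  N ⇒ keep positive
  λ: 48′ + 55.3″ = 48.92167′; 63 + 48.92167/60 = 63.8153611
  hemisphere W, so the sign is −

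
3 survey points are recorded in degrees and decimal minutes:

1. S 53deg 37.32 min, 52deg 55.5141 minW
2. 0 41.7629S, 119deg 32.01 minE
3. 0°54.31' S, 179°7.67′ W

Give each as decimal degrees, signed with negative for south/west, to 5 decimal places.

Point 1:
  Lat: 37.32′ = 0.622000°; total 53.622000
  S ⇒ negate
  Lon: 55.5141′ = 0.925235°; total 52.925235
  W → negative
Point 2:
  Lat: 0 + 41.7629/60 = 0.696048
  S → negative
  Longitude: 119 + 32.01/60 = 119.533500
  E → positive
Point 3:
  Latitude: 54.31′ = 0.905167°; total 0.905167
  S ⇒ negate
  Lon: 179 + 7.67/60 = 179.127833
  hemisphere W, so the sign is −

1. -53.62200, -52.92524
2. -0.69605, 119.53350
3. -0.90517, -179.12783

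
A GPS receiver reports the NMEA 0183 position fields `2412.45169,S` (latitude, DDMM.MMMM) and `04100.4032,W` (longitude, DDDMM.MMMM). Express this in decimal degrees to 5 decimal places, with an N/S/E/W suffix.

24.20753° S, 41.00672° W

Lat: degrees = first 2 digits = 24, minutes = 12.45169; 24 + 12.45169/60 = 24.207528
Longitude: split at 3 digits → 041° and 0.4032′; 41 + 0.4032/60 = 41.006720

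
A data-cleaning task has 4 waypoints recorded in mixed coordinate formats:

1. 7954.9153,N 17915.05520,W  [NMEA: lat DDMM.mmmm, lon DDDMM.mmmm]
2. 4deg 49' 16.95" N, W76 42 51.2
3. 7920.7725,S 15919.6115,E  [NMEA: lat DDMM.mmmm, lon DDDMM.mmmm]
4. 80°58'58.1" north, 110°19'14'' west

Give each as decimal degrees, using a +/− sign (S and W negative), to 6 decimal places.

1. 79.915255, -179.250920
2. 4.821375, -76.714222
3. -79.346208, 159.326858
4. 80.982806, -110.320556

Point 1:
  Lat: degrees = first 2 digits = 79, minutes = 54.9153; 79 + 54.9153/60 = 79.9152550
  N ⇒ keep positive
  λ: degrees = first 3 digits = 179, minutes = 15.0552; 179 + 15.0552/60 = 179.2509200
  hemisphere W, so the sign is −
Point 2:
  Lat: 49′ + 16.95″ = 49.28250′; 4 + 49.28250/60 = 4.8213750
  N ⇒ keep positive
  λ: 76° + 42/60 + 51.2/3600 = 76 + 0.700000 + 0.014222 = 76.7142222
  W → negative
Point 3:
  φ: split at 2 digits → 79° and 20.7725′; 79 + 20.7725/60 = 79.3462083
  hemisphere S, so the sign is −
  λ: split at 3 digits → 159° and 19.6115′; 159 + 19.6115/60 = 159.3268583
  E → positive
Point 4:
  Latitude: 80° + 58/60 + 58.1/3600 = 80 + 0.966667 + 0.016139 = 80.9828056
  N → positive
  λ: 19′ + 14″ = 19.23333′; 110 + 19.23333/60 = 110.3205556
  W → negative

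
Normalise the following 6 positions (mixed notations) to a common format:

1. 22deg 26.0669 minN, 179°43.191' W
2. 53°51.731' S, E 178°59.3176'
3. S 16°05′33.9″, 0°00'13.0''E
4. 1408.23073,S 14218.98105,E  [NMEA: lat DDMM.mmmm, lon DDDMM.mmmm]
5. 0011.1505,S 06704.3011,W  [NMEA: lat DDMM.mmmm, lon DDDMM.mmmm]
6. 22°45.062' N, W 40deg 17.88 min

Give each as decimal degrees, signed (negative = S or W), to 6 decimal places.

Point 1:
  Lat: 22 + 26.0669/60 = 22.4344483
  N → positive
  Longitude: 179 + 43.191/60 = 179.7198500
  W ⇒ negate
Point 2:
  Latitude: 53 + 51.731/60 = 53.8621833
  S → negative
  Longitude: 59.3176′ = 0.988627°; total 178.9886267
  E ⇒ keep positive
Point 3:
  Latitude: 16 + 5/60 + 33.9/3600 = 16.0927500
  S ⇒ negate
  Lon: 0 + 0/60 + 13/3600 = 0.0036111
  E ⇒ keep positive
Point 4:
  Latitude: split at 2 digits → 14° and 8.23073′; 14 + 8.23073/60 = 14.1371788
  hemisphere S, so the sign is −
  λ: split at 3 digits → 142° and 18.98105′; 142 + 18.98105/60 = 142.3163508
  E ⇒ keep positive
Point 5:
  Lat: degrees = first 2 digits = 0, minutes = 11.1505; 0 + 11.1505/60 = 0.1858417
  hemisphere S, so the sign is −
  Lon: degrees = first 3 digits = 67, minutes = 4.3011; 67 + 4.3011/60 = 67.0716850
  W ⇒ negate
Point 6:
  φ: 45.062′ = 0.751033°; total 22.7510333
  N ⇒ keep positive
  Longitude: 17.88′ = 0.298000°; total 40.2980000
  W → negative

1. 22.434448, -179.719850
2. -53.862183, 178.988627
3. -16.092750, 0.003611
4. -14.137179, 142.316351
5. -0.185842, -67.071685
6. 22.751033, -40.298000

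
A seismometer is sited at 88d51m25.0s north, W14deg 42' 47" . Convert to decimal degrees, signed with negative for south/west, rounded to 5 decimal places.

88.85694, -14.71306

φ: 51′ + 25″ = 51.41667′; 88 + 51.41667/60 = 88.856944
N → positive
Lon: 14 + 42/60 + 47/3600 = 14.713056
W → negative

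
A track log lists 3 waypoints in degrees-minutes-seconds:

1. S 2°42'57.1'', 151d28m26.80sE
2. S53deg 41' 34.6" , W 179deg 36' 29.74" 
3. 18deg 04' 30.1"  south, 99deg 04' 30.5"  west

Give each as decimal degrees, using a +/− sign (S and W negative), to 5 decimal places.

1. -2.71586, 151.47411
2. -53.69294, -179.60826
3. -18.07503, -99.07514

Point 1:
  φ: 2° + 42/60 + 57.1/3600 = 2 + 0.700000 + 0.015861 = 2.715861
  S ⇒ negate
  Longitude: 151 + 28/60 + 26.8/3600 = 151.474111
  E → positive
Point 2:
  Latitude: 53° + 41/60 + 34.6/3600 = 53 + 0.683333 + 0.009611 = 53.692944
  S → negative
  λ: 36′ + 29.74″ = 36.49567′; 179 + 36.49567/60 = 179.608261
  W ⇒ negate
Point 3:
  φ: 18 + 4/60 + 30.1/3600 = 18.075028
  hemisphere S, so the sign is −
  Longitude: 4′ + 30.5″ = 4.50833′; 99 + 4.50833/60 = 99.075139
  hemisphere W, so the sign is −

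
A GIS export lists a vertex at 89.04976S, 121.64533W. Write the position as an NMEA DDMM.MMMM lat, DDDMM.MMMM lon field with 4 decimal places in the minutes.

φ: minutes = (89.049760 − 89) × 60 = 2.985600
λ: 121° + 0.645330 × 60 = 121° 38.719800′

8902.9856,S / 12138.7198,W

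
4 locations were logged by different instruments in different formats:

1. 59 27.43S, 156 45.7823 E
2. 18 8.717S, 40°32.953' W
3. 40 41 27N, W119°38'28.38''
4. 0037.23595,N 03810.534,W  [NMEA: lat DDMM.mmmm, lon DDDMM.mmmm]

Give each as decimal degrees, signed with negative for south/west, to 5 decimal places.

1. -59.45717, 156.76304
2. -18.14528, -40.54922
3. 40.69083, -119.64122
4. 0.62060, -38.17557

Point 1:
  Latitude: 27.43′ = 0.457167°; total 59.457167
  S → negative
  λ: 45.7823′ = 0.763038°; total 156.763038
  E ⇒ keep positive
Point 2:
  Latitude: 18 + 8.717/60 = 18.145283
  S → negative
  Lon: 40 + 32.953/60 = 40.549217
  W → negative
Point 3:
  Latitude: 40 + 41/60 + 27/3600 = 40.690833
  N ⇒ keep positive
  Lon: 119 + 38/60 + 28.38/3600 = 119.641217
  W → negative
Point 4:
  Lat: split at 2 digits → 00° and 37.23595′; 0 + 37.23595/60 = 0.620599
  N ⇒ keep positive
  Lon: split at 3 digits → 038° and 10.534′; 38 + 10.534/60 = 38.175567
  W → negative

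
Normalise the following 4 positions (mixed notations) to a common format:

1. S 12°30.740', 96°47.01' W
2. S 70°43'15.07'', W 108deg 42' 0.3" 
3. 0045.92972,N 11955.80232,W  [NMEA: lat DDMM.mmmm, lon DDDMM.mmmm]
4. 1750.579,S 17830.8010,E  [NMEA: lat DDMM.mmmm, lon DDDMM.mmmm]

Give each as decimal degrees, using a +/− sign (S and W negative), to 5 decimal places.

Point 1:
  φ: 12 + 30.74/60 = 12.512333
  S ⇒ negate
  Lon: 47.01′ = 0.783500°; total 96.783500
  hemisphere W, so the sign is −
Point 2:
  Lat: 43′ + 15.07″ = 43.25117′; 70 + 43.25117/60 = 70.720853
  hemisphere S, so the sign is −
  λ: 108° + 42/60 + 0.3/3600 = 108 + 0.700000 + 0.000083 = 108.700083
  W ⇒ negate
Point 3:
  φ: split at 2 digits → 00° and 45.92972′; 0 + 45.92972/60 = 0.765495
  N ⇒ keep positive
  λ: split at 3 digits → 119° and 55.80232′; 119 + 55.80232/60 = 119.930039
  W → negative
Point 4:
  φ: degrees = first 2 digits = 17, minutes = 50.579; 17 + 50.579/60 = 17.842983
  hemisphere S, so the sign is −
  Lon: split at 3 digits → 178° and 30.801′; 178 + 30.801/60 = 178.513350
  E ⇒ keep positive

1. -12.51233, -96.78350
2. -70.72085, -108.70008
3. 0.76550, -119.93004
4. -17.84298, 178.51335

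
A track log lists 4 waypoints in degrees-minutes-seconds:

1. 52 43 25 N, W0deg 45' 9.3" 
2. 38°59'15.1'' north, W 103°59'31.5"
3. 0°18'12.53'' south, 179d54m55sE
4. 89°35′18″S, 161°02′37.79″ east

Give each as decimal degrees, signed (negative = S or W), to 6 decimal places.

Point 1:
  φ: 52° + 43/60 + 25/3600 = 52 + 0.716667 + 0.006944 = 52.7236111
  N ⇒ keep positive
  Lon: 0° + 45/60 + 9.3/3600 = 0 + 0.750000 + 0.002583 = 0.7525833
  W → negative
Point 2:
  φ: 38° + 59/60 + 15.1/3600 = 38 + 0.983333 + 0.004194 = 38.9875278
  N ⇒ keep positive
  λ: 103 + 59/60 + 31.5/3600 = 103.9920833
  W → negative
Point 3:
  φ: 0 + 18/60 + 12.53/3600 = 0.3034806
  S ⇒ negate
  Lon: 179° + 54/60 + 55/3600 = 179 + 0.900000 + 0.015278 = 179.9152778
  E → positive
Point 4:
  Lat: 89 + 35/60 + 18/3600 = 89.5883333
  hemisphere S, so the sign is −
  Longitude: 161 + 2/60 + 37.79/3600 = 161.0438306
  E → positive

1. 52.723611, -0.752583
2. 38.987528, -103.992083
3. -0.303481, 179.915278
4. -89.588333, 161.043831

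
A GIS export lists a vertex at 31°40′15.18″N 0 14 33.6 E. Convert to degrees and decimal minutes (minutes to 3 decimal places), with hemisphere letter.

31° 40.253′ N, 0° 14.560′ E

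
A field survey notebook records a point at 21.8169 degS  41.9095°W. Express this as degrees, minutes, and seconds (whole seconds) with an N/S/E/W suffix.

21°49′1″ S, 41°54′34″ W

Latitude: 0.816900 × 60 = 49.01400′ → 49′, remainder × 60 = 0.84″
λ: 0.909500° → 54.57000′; 0.57000 × 60 = 34.20″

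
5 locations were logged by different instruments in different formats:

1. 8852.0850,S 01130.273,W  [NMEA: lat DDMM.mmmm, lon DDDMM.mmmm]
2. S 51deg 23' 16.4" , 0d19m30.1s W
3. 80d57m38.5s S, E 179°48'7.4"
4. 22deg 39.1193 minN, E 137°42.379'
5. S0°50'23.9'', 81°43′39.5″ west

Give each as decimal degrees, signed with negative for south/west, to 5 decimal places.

1. -88.86808, -11.50455
2. -51.38789, -0.32503
3. -80.96069, 179.80206
4. 22.65199, 137.70632
5. -0.83997, -81.72764

Point 1:
  Lat: degrees = first 2 digits = 88, minutes = 52.085; 88 + 52.085/60 = 88.868083
  S → negative
  Lon: split at 3 digits → 011° and 30.273′; 11 + 30.273/60 = 11.504550
  W → negative
Point 2:
  Latitude: 51° + 23/60 + 16.4/3600 = 51 + 0.383333 + 0.004556 = 51.387889
  S ⇒ negate
  Lon: 0 + 19/60 + 30.1/3600 = 0.325028
  W → negative
Point 3:
  Lat: 80° + 57/60 + 38.5/3600 = 80 + 0.950000 + 0.010694 = 80.960694
  hemisphere S, so the sign is −
  λ: 48′ + 7.4″ = 48.12333′; 179 + 48.12333/60 = 179.802056
  E ⇒ keep positive
Point 4:
  Lat: 22 + 39.1193/60 = 22.651988
  N → positive
  Lon: 42.379′ = 0.706317°; total 137.706317
  E → positive
Point 5:
  Latitude: 0 + 50/60 + 23.9/3600 = 0.839972
  S → negative
  Lon: 43′ + 39.5″ = 43.65833′; 81 + 43.65833/60 = 81.727639
  W ⇒ negate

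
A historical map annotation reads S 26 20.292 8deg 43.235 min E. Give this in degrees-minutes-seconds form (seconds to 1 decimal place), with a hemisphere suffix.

26°20′17.5″ S, 8°43′14.1″ E

Latitude: 20.29200′ → 20′ and 0.29200 × 60 = 17.520″
λ: 43.23500′ → 43′ and 0.23500 × 60 = 14.100″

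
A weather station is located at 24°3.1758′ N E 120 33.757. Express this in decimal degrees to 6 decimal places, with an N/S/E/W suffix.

Latitude: 3.1758′ = 0.052930°; total 24.0529300
Lon: 33.757′ = 0.562617°; total 120.5626167

24.052930° N, 120.562617° E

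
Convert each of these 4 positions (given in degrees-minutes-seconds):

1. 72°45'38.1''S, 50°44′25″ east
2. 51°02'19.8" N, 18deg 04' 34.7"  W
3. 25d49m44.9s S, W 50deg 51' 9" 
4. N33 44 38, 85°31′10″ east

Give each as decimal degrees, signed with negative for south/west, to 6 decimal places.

1. -72.760583, 50.740278
2. 51.038833, -18.076306
3. -25.829139, -50.852500
4. 33.743889, 85.519444

Point 1:
  Lat: 72° + 45/60 + 38.1/3600 = 72 + 0.750000 + 0.010583 = 72.7605833
  S ⇒ negate
  Longitude: 50° + 44/60 + 25/3600 = 50 + 0.733333 + 0.006944 = 50.7402778
  E → positive
Point 2:
  Lat: 2′ + 19.8″ = 2.33000′; 51 + 2.33000/60 = 51.0388333
  N ⇒ keep positive
  λ: 18 + 4/60 + 34.7/3600 = 18.0763056
  hemisphere W, so the sign is −
Point 3:
  Latitude: 49′ + 44.9″ = 49.74833′; 25 + 49.74833/60 = 25.8291389
  hemisphere S, so the sign is −
  Lon: 50 + 51/60 + 9/3600 = 50.8525000
  W ⇒ negate
Point 4:
  Lat: 33° + 44/60 + 38/3600 = 33 + 0.733333 + 0.010556 = 33.7438889
  N ⇒ keep positive
  Lon: 85 + 31/60 + 10/3600 = 85.5194444
  E ⇒ keep positive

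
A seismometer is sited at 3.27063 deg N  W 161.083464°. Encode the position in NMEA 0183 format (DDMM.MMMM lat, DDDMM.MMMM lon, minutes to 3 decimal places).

0316.238,N / 16105.008,W

φ: fractional part 0.270630 → 16.23780 minutes
λ: 161° + 0.083464 × 60 = 161° 5.00784′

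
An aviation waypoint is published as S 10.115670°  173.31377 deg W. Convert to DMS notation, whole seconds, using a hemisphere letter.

Latitude: 0.115670° → 6.94020′; 0.94020 × 60 = 56.41″
Longitude: 0.313770° → 18.82620′; 0.82620 × 60 = 49.57″

10°06′56″ S, 173°18′50″ W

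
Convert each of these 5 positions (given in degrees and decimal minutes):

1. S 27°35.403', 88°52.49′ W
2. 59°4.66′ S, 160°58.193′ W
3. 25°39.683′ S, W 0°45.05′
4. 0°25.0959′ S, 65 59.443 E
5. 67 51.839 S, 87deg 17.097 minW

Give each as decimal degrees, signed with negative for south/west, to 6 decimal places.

Point 1:
  Latitude: 35.403′ = 0.590050°; total 27.5900500
  S → negative
  λ: 88 + 52.49/60 = 88.8748333
  W ⇒ negate
Point 2:
  Lat: 4.66′ = 0.077667°; total 59.0776667
  S ⇒ negate
  λ: 58.193′ = 0.969883°; total 160.9698833
  W ⇒ negate
Point 3:
  Latitude: 25 + 39.683/60 = 25.6613833
  S → negative
  Lon: 45.05′ = 0.750833°; total 0.7508333
  hemisphere W, so the sign is −
Point 4:
  φ: 25.0959′ = 0.418265°; total 0.4182650
  S → negative
  λ: 65 + 59.443/60 = 65.9907167
  E → positive
Point 5:
  Lat: 67 + 51.839/60 = 67.8639833
  hemisphere S, so the sign is −
  Lon: 17.097′ = 0.284950°; total 87.2849500
  hemisphere W, so the sign is −

1. -27.590050, -88.874833
2. -59.077667, -160.969883
3. -25.661383, -0.750833
4. -0.418265, 65.990717
5. -67.863983, -87.284950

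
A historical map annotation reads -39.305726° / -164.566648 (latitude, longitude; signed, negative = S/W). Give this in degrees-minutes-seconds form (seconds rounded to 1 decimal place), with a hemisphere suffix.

39°18′20.6″ S, 164°33′59.9″ W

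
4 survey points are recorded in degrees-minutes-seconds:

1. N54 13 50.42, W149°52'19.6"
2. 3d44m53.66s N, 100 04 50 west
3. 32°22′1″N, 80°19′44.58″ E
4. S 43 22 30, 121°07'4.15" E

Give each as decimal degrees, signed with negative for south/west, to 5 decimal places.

Point 1:
  Latitude: 54 + 13/60 + 50.42/3600 = 54.230672
  N → positive
  Longitude: 149 + 52/60 + 19.6/3600 = 149.872111
  W → negative
Point 2:
  Lat: 44′ + 53.66″ = 44.89433′; 3 + 44.89433/60 = 3.748239
  N → positive
  Longitude: 100° + 4/60 + 50/3600 = 100 + 0.066667 + 0.013889 = 100.080556
  hemisphere W, so the sign is −
Point 3:
  φ: 32 + 22/60 + 1/3600 = 32.366944
  N → positive
  Longitude: 80 + 19/60 + 44.58/3600 = 80.329050
  E → positive
Point 4:
  Latitude: 43° + 22/60 + 30/3600 = 43 + 0.366667 + 0.008333 = 43.375000
  S → negative
  λ: 121 + 7/60 + 4.15/3600 = 121.117819
  E ⇒ keep positive

1. 54.23067, -149.87211
2. 3.74824, -100.08056
3. 32.36694, 80.32905
4. -43.37500, 121.11782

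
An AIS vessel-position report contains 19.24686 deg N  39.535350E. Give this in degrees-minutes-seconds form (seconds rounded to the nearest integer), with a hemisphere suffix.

Lat: 0.246860° → 14.81160′; 0.81160 × 60 = 48.70″
Longitude: 0.535350 × 60 = 32.12100′ → 32′, remainder × 60 = 7.26″

19°14′49″ N, 39°32′7″ E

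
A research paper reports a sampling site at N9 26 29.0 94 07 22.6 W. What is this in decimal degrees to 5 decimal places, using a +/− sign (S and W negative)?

9.44139, -94.12294

φ: 26′ + 29″ = 26.48333′; 9 + 26.48333/60 = 9.441389
N ⇒ keep positive
Lon: 94 + 7/60 + 22.6/3600 = 94.122944
W → negative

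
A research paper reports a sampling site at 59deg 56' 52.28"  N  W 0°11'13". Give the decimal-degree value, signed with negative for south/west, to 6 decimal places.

φ: 56′ + 52.28″ = 56.87133′; 59 + 56.87133/60 = 59.9478556
N → positive
Longitude: 0° + 11/60 + 13/3600 = 0 + 0.183333 + 0.003611 = 0.1869444
W → negative

59.947856, -0.186944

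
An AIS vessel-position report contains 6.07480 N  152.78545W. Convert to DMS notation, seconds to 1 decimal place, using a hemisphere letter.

6°04′29.3″ N, 152°47′7.6″ W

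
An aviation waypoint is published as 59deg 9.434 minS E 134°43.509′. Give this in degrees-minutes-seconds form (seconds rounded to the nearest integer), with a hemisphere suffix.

59°09′26″ S, 134°43′31″ E

Lat: 9.43400′ → 9′ and 0.43400 × 60 = 26.04″
Lon: fractional minutes 0.50900 × 60 = 30.54″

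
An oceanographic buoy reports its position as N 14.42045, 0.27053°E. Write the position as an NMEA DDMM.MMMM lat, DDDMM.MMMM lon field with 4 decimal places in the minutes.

Lat: fractional part 0.420450 → 25.227000 minutes
Lon: fractional part 0.270530 → 16.231800 minutes

1425.2270,N / 00016.2318,E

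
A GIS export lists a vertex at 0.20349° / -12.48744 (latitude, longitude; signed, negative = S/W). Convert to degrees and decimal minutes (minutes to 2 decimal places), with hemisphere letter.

Latitude: minutes = (0.203490 − 0) × 60 = 12.2094
Longitude is negative → W; |value| = 12.487440
Longitude: 12° + 0.487440 × 60 = 12° 29.2464′

0° 12.21′ N, 12° 29.25′ W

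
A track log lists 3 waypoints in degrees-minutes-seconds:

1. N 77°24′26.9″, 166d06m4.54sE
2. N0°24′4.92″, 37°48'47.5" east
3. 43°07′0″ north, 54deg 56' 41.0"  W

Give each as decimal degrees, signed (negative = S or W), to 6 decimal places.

Point 1:
  Latitude: 24′ + 26.9″ = 24.44833′; 77 + 24.44833/60 = 77.4074722
  N → positive
  λ: 166° + 6/60 + 4.54/3600 = 166 + 0.100000 + 0.001261 = 166.1012611
  E → positive
Point 2:
  Latitude: 0 + 24/60 + 4.92/3600 = 0.4013667
  N → positive
  Lon: 48′ + 47.5″ = 48.79167′; 37 + 48.79167/60 = 37.8131944
  E ⇒ keep positive
Point 3:
  φ: 7′ + 0″ = 7.00000′; 43 + 7.00000/60 = 43.1166667
  N → positive
  Longitude: 56′ + 41″ = 56.68333′; 54 + 56.68333/60 = 54.9447222
  W → negative

1. 77.407472, 166.101261
2. 0.401367, 37.813194
3. 43.116667, -54.944722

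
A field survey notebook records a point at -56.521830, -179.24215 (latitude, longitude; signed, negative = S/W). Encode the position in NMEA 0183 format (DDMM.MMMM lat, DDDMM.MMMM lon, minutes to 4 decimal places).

5631.3098,S / 17914.5290,W

Latitude is negative → S; |value| = 56.521830
φ: minutes = (56.521830 − 56) × 60 = 31.309800
Longitude is negative → W; |value| = 179.242150
Lon: fractional part 0.242150 → 14.529000 minutes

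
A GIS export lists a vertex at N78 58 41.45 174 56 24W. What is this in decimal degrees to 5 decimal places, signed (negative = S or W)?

78.97818, -174.94000

Lat: 78° + 58/60 + 41.45/3600 = 78 + 0.966667 + 0.011514 = 78.978181
N ⇒ keep positive
Lon: 174° + 56/60 + 24/3600 = 174 + 0.933333 + 0.006667 = 174.940000
W ⇒ negate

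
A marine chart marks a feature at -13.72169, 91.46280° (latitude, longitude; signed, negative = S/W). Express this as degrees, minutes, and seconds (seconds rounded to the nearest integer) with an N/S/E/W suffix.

13°43′18″ S, 91°27′46″ E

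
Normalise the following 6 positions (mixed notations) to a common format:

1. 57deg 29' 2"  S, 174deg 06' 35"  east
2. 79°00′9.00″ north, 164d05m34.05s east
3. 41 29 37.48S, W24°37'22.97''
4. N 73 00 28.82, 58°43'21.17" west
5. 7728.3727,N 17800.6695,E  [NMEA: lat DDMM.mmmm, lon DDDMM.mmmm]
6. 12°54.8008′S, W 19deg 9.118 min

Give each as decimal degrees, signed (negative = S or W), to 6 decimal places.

1. -57.483889, 174.109722
2. 79.002500, 164.092792
3. -41.493744, -24.623047
4. 73.008006, -58.722547
5. 77.472878, 178.011158
6. -12.913347, -19.151967

Point 1:
  φ: 57° + 29/60 + 2/3600 = 57 + 0.483333 + 0.000556 = 57.4838889
  hemisphere S, so the sign is −
  Longitude: 174° + 6/60 + 35/3600 = 174 + 0.100000 + 0.009722 = 174.1097222
  E ⇒ keep positive
Point 2:
  Lat: 79° + 0/60 + 9/3600 = 79 + 0.000000 + 0.002500 = 79.0025000
  N → positive
  Lon: 5′ + 34.05″ = 5.56750′; 164 + 5.56750/60 = 164.0927917
  E → positive
Point 3:
  Lat: 29′ + 37.48″ = 29.62467′; 41 + 29.62467/60 = 41.4937444
  S ⇒ negate
  Lon: 37′ + 22.97″ = 37.38283′; 24 + 37.38283/60 = 24.6230472
  W ⇒ negate
Point 4:
  Latitude: 0′ + 28.82″ = 0.48033′; 73 + 0.48033/60 = 73.0080056
  N ⇒ keep positive
  Lon: 43′ + 21.17″ = 43.35283′; 58 + 43.35283/60 = 58.7225472
  W ⇒ negate
Point 5:
  Lat: split at 2 digits → 77° and 28.3727′; 77 + 28.3727/60 = 77.4728783
  N ⇒ keep positive
  Longitude: degrees = first 3 digits = 178, minutes = 0.6695; 178 + 0.6695/60 = 178.0111583
  E ⇒ keep positive
Point 6:
  φ: 54.8008′ = 0.913347°; total 12.9133467
  S ⇒ negate
  Longitude: 9.118′ = 0.151967°; total 19.1519667
  W ⇒ negate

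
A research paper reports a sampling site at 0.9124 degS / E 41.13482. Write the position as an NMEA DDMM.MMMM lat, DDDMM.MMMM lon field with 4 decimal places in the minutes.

0054.7440,S / 04108.0892,E

φ: fractional part 0.912400 → 54.744000 minutes
λ: 41° + 0.134820 × 60 = 41° 8.089200′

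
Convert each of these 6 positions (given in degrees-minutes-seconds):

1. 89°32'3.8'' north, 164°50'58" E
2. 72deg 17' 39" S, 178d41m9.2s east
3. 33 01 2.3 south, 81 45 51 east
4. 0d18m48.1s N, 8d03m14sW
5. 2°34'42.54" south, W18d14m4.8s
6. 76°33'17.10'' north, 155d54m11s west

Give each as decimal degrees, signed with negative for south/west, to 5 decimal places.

Point 1:
  Latitude: 89° + 32/60 + 3.8/3600 = 89 + 0.533333 + 0.001056 = 89.534389
  N ⇒ keep positive
  λ: 164° + 50/60 + 58/3600 = 164 + 0.833333 + 0.016111 = 164.849444
  E → positive
Point 2:
  φ: 72° + 17/60 + 39/3600 = 72 + 0.283333 + 0.010833 = 72.294167
  hemisphere S, so the sign is −
  λ: 178° + 41/60 + 9.2/3600 = 178 + 0.683333 + 0.002556 = 178.685889
  E → positive
Point 3:
  φ: 33 + 1/60 + 2.3/3600 = 33.017306
  S → negative
  Lon: 81 + 45/60 + 51/3600 = 81.764167
  E ⇒ keep positive
Point 4:
  φ: 0 + 18/60 + 48.1/3600 = 0.313361
  N → positive
  Longitude: 8 + 3/60 + 14/3600 = 8.053889
  W → negative
Point 5:
  Latitude: 2 + 34/60 + 42.54/3600 = 2.578483
  S ⇒ negate
  λ: 18 + 14/60 + 4.8/3600 = 18.234667
  hemisphere W, so the sign is −
Point 6:
  Latitude: 33′ + 17.1″ = 33.28500′; 76 + 33.28500/60 = 76.554750
  N ⇒ keep positive
  Longitude: 155° + 54/60 + 11/3600 = 155 + 0.900000 + 0.003056 = 155.903056
  hemisphere W, so the sign is −

1. 89.53439, 164.84944
2. -72.29417, 178.68589
3. -33.01731, 81.76417
4. 0.31336, -8.05389
5. -2.57848, -18.23467
6. 76.55475, -155.90306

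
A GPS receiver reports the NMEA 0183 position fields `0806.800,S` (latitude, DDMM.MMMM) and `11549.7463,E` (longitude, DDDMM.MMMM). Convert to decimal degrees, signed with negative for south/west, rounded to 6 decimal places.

φ: degrees = first 2 digits = 8, minutes = 6.8; 8 + 6.8/60 = 8.1133333
S → negative
Longitude: split at 3 digits → 115° and 49.7463′; 115 + 49.7463/60 = 115.8291050
E ⇒ keep positive

-8.113333, 115.829105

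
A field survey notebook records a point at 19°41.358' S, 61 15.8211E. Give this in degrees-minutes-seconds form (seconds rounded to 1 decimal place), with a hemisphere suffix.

Lat: 41.35800′ → 41′ and 0.35800 × 60 = 21.480″
λ: 15.82110′ → 15′ and 0.82110 × 60 = 49.266″

19°41′21.5″ S, 61°15′49.3″ E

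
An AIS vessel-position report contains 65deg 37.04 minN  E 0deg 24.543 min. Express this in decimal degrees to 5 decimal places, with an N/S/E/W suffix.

65.61733° N, 0.40905° E

Latitude: 37.04′ = 0.617333°; total 65.617333
Longitude: 24.543′ = 0.409050°; total 0.409050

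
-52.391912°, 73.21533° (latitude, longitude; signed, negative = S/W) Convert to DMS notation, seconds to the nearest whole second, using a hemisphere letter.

52°23′31″ S, 73°12′55″ E

Latitude is negative → S; |value| = 52.391912
Latitude: whole degrees 52; 23.51472′ → 23′ and 30.88″
λ: whole degrees 73; 12.91980′ → 12′ and 55.19″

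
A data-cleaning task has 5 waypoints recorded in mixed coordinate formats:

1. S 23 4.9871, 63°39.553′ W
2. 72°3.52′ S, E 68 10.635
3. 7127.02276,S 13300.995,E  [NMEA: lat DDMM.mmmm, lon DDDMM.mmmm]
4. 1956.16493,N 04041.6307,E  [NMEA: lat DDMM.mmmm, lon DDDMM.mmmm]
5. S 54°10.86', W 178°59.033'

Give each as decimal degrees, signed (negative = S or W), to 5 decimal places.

1. -23.08312, -63.65922
2. -72.05867, 68.17725
3. -71.45038, 133.01658
4. 19.93608, 40.69385
5. -54.18100, -178.98388

Point 1:
  Latitude: 4.9871′ = 0.083118°; total 23.083118
  S ⇒ negate
  Lon: 39.553′ = 0.659217°; total 63.659217
  W ⇒ negate
Point 2:
  Latitude: 72 + 3.52/60 = 72.058667
  hemisphere S, so the sign is −
  Longitude: 10.635′ = 0.177250°; total 68.177250
  E ⇒ keep positive
Point 3:
  Latitude: degrees = first 2 digits = 71, minutes = 27.02276; 71 + 27.02276/60 = 71.450379
  S → negative
  Longitude: split at 3 digits → 133° and 0.995′; 133 + 0.995/60 = 133.016583
  E → positive
Point 4:
  Lat: degrees = first 2 digits = 19, minutes = 56.16493; 19 + 56.16493/60 = 19.936082
  N ⇒ keep positive
  λ: degrees = first 3 digits = 40, minutes = 41.6307; 40 + 41.6307/60 = 40.693845
  E → positive
Point 5:
  φ: 10.86′ = 0.181000°; total 54.181000
  hemisphere S, so the sign is −
  Lon: 178 + 59.033/60 = 178.983883
  W → negative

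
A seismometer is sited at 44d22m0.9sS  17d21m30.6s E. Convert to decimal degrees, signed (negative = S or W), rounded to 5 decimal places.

-44.36692, 17.35850

φ: 44 + 22/60 + 0.9/3600 = 44.366917
S ⇒ negate
Lon: 21′ + 30.6″ = 21.51000′; 17 + 21.51000/60 = 17.358500
E ⇒ keep positive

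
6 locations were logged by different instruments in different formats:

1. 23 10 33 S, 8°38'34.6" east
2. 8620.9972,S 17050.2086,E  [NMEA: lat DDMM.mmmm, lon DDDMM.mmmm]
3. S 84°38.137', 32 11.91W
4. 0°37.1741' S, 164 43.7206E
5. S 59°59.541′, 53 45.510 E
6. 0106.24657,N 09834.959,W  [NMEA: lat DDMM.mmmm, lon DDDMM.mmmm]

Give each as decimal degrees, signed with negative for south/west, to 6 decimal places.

1. -23.175833, 8.642944
2. -86.349953, 170.836810
3. -84.635617, -32.198500
4. -0.619568, 164.728677
5. -59.992350, 53.758500
6. 1.104110, -98.582650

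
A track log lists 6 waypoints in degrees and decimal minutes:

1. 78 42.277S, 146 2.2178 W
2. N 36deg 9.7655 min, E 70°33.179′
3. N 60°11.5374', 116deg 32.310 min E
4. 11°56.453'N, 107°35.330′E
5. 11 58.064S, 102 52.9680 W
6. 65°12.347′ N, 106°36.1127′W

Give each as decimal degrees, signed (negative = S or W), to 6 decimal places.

1. -78.704617, -146.036963
2. 36.162758, 70.552983
3. 60.192290, 116.538500
4. 11.940883, 107.588833
5. -11.967733, -102.882800
6. 65.205783, -106.601878

Point 1:
  φ: 78 + 42.277/60 = 78.7046167
  hemisphere S, so the sign is −
  Lon: 146 + 2.2178/60 = 146.0369633
  W → negative
Point 2:
  Lat: 9.7655′ = 0.162758°; total 36.1627583
  N ⇒ keep positive
  Lon: 33.179′ = 0.552983°; total 70.5529833
  E → positive
Point 3:
  φ: 60 + 11.5374/60 = 60.1922900
  N → positive
  λ: 32.31′ = 0.538500°; total 116.5385000
  E ⇒ keep positive
Point 4:
  φ: 11 + 56.453/60 = 11.9408833
  N ⇒ keep positive
  Longitude: 35.33′ = 0.588833°; total 107.5888333
  E ⇒ keep positive
Point 5:
  Latitude: 58.064′ = 0.967733°; total 11.9677333
  S ⇒ negate
  λ: 52.968′ = 0.882800°; total 102.8828000
  W → negative
Point 6:
  Latitude: 65 + 12.347/60 = 65.2057833
  N → positive
  λ: 36.1127′ = 0.601878°; total 106.6018783
  W ⇒ negate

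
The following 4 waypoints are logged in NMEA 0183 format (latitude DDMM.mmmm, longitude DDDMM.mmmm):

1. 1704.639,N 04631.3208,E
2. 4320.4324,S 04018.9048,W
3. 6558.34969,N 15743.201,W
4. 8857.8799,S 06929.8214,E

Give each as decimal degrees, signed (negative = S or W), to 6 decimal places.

Point 1:
  Latitude: split at 2 digits → 17° and 4.639′; 17 + 4.639/60 = 17.0773167
  N → positive
  Longitude: split at 3 digits → 046° and 31.3208′; 46 + 31.3208/60 = 46.5220133
  E → positive
Point 2:
  Lat: degrees = first 2 digits = 43, minutes = 20.4324; 43 + 20.4324/60 = 43.3405400
  S ⇒ negate
  λ: split at 3 digits → 040° and 18.9048′; 40 + 18.9048/60 = 40.3150800
  W ⇒ negate
Point 3:
  Latitude: degrees = first 2 digits = 65, minutes = 58.34969; 65 + 58.34969/60 = 65.9724948
  N ⇒ keep positive
  Lon: degrees = first 3 digits = 157, minutes = 43.201; 157 + 43.201/60 = 157.7200167
  W → negative
Point 4:
  Latitude: split at 2 digits → 88° and 57.8799′; 88 + 57.8799/60 = 88.9646650
  S → negative
  Lon: degrees = first 3 digits = 69, minutes = 29.8214; 69 + 29.8214/60 = 69.4970233
  E ⇒ keep positive

1. 17.077317, 46.522013
2. -43.340540, -40.315080
3. 65.972495, -157.720017
4. -88.964665, 69.497023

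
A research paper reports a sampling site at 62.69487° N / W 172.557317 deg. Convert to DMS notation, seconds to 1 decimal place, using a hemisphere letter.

62°41′41.5″ N, 172°33′26.3″ W

Latitude: 0.694870° → 41.69220′; 0.69220 × 60 = 41.532″
Lon: 0.557317° → 33.43902′; 0.43902 × 60 = 26.341″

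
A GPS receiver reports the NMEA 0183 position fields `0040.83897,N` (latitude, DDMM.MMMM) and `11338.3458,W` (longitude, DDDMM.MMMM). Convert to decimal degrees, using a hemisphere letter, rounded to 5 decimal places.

0.68065° N, 113.63910° W

Lat: split at 2 digits → 00° and 40.83897′; 0 + 40.83897/60 = 0.680650
Lon: split at 3 digits → 113° and 38.3458′; 113 + 38.3458/60 = 113.639097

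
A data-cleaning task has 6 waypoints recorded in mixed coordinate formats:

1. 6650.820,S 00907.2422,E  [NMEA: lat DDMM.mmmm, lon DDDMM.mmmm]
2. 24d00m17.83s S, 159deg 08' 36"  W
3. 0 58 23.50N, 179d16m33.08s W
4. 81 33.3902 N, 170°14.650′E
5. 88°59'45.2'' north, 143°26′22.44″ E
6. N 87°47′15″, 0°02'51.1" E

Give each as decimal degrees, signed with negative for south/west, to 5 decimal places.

Point 1:
  Lat: degrees = first 2 digits = 66, minutes = 50.82; 66 + 50.82/60 = 66.847000
  S → negative
  Lon: split at 3 digits → 009° and 7.2422′; 9 + 7.2422/60 = 9.120703
  E ⇒ keep positive
Point 2:
  Lat: 24° + 0/60 + 17.83/3600 = 24 + 0.000000 + 0.004953 = 24.004953
  S ⇒ negate
  Lon: 159° + 8/60 + 36/3600 = 159 + 0.133333 + 0.010000 = 159.143333
  W → negative
Point 3:
  Latitude: 58′ + 23.5″ = 58.39167′; 0 + 58.39167/60 = 0.973194
  N → positive
  Longitude: 179° + 16/60 + 33.08/3600 = 179 + 0.266667 + 0.009189 = 179.275856
  W ⇒ negate
Point 4:
  Lat: 81 + 33.3902/60 = 81.556503
  N → positive
  λ: 170 + 14.65/60 = 170.244167
  E ⇒ keep positive
Point 5:
  Lat: 88° + 59/60 + 45.2/3600 = 88 + 0.983333 + 0.012556 = 88.995889
  N ⇒ keep positive
  Lon: 26′ + 22.44″ = 26.37400′; 143 + 26.37400/60 = 143.439567
  E → positive
Point 6:
  Lat: 87° + 47/60 + 15/3600 = 87 + 0.783333 + 0.004167 = 87.787500
  N ⇒ keep positive
  Lon: 0° + 2/60 + 51.1/3600 = 0 + 0.033333 + 0.014194 = 0.047528
  E → positive

1. -66.84700, 9.12070
2. -24.00495, -159.14333
3. 0.97319, -179.27586
4. 81.55650, 170.24417
5. 88.99589, 143.43957
6. 87.78750, 0.04753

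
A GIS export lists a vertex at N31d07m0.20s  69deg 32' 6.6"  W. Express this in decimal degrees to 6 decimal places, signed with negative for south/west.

φ: 31° + 7/60 + 0.2/3600 = 31 + 0.116667 + 0.000056 = 31.1167222
N → positive
Longitude: 69° + 32/60 + 6.6/3600 = 69 + 0.533333 + 0.001833 = 69.5351667
W ⇒ negate

31.116722, -69.535167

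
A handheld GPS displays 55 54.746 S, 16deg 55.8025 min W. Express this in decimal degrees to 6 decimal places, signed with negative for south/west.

-55.912433, -16.930042

φ: 55 + 54.746/60 = 55.9124333
S → negative
Lon: 16 + 55.8025/60 = 16.9300417
hemisphere W, so the sign is −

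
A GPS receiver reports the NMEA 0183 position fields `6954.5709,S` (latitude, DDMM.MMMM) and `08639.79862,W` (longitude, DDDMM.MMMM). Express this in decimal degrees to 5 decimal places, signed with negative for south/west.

Lat: degrees = first 2 digits = 69, minutes = 54.5709; 69 + 54.5709/60 = 69.909515
S ⇒ negate
Longitude: degrees = first 3 digits = 86, minutes = 39.79862; 86 + 39.79862/60 = 86.663310
W ⇒ negate

-69.90952, -86.66331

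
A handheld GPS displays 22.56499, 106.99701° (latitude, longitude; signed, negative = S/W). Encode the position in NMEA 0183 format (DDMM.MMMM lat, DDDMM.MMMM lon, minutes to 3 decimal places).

2233.899,N / 10659.821,E

Latitude: 22° + 0.564990 × 60 = 22° 33.89940′
Lon: minutes = (106.997010 − 106) × 60 = 59.82060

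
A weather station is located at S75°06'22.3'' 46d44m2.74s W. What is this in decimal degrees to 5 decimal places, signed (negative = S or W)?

-75.10619, -46.73409

Latitude: 6′ + 22.3″ = 6.37167′; 75 + 6.37167/60 = 75.106194
S → negative
Longitude: 44′ + 2.74″ = 44.04567′; 46 + 44.04567/60 = 46.734094
W → negative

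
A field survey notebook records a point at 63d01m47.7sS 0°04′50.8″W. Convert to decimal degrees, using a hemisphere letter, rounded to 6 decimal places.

Lat: 63° + 1/60 + 47.7/3600 = 63 + 0.016667 + 0.013250 = 63.0299167
Longitude: 0 + 4/60 + 50.8/3600 = 0.0807778

63.029917° S, 0.080778° W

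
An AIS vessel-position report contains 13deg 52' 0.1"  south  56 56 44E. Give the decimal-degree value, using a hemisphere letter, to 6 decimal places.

13.866694° S, 56.945556° E

φ: 13° + 52/60 + 0.1/3600 = 13 + 0.866667 + 0.000028 = 13.8666944
Lon: 56′ + 44″ = 56.73333′; 56 + 56.73333/60 = 56.9455556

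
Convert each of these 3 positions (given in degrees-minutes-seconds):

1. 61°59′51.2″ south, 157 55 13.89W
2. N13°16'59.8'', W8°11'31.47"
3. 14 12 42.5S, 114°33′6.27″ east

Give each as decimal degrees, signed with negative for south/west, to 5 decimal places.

1. -61.99756, -157.92053
2. 13.28328, -8.19208
3. -14.21181, 114.55174

Point 1:
  Lat: 61° + 59/60 + 51.2/3600 = 61 + 0.983333 + 0.014222 = 61.997556
  S ⇒ negate
  Longitude: 157° + 55/60 + 13.89/3600 = 157 + 0.916667 + 0.003858 = 157.920525
  W → negative
Point 2:
  Lat: 13 + 16/60 + 59.8/3600 = 13.283278
  N ⇒ keep positive
  Longitude: 11′ + 31.47″ = 11.52450′; 8 + 11.52450/60 = 8.192075
  hemisphere W, so the sign is −
Point 3:
  φ: 12′ + 42.5″ = 12.70833′; 14 + 12.70833/60 = 14.211806
  hemisphere S, so the sign is −
  Longitude: 33′ + 6.27″ = 33.10450′; 114 + 33.10450/60 = 114.551742
  E ⇒ keep positive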